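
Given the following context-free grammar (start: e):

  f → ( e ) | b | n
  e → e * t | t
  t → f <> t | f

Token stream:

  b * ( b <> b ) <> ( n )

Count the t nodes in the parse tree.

6

[e [e [t [f b]]] * [t [f ( [e [t [f b] <> [t [f b]]]] )] <> [t [f ( [e [t [f n]]] )]]]]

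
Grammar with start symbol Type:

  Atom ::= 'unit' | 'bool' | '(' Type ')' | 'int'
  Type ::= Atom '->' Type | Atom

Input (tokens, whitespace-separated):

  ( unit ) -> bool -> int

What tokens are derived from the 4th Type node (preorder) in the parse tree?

[Type [Atom ( [Type [Atom unit]] )] -> [Type [Atom bool] -> [Type [Atom int]]]]

int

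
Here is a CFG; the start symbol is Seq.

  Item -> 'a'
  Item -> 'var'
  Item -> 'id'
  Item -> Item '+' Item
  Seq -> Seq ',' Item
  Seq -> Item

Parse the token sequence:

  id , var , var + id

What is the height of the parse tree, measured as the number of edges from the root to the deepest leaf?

[Seq [Seq [Seq [Item id]] , [Item var]] , [Item [Item var] + [Item id]]]

4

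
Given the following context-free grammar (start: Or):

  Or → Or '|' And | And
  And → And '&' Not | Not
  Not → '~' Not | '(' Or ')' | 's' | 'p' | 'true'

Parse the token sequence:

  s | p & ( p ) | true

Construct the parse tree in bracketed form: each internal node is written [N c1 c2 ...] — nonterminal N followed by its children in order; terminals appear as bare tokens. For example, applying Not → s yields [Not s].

[Or [Or [Or [And [Not s]]] | [And [And [Not p]] & [Not ( [Or [And [Not p]]] )]]] | [And [Not true]]]

Or
Or | And
Or | And | And
And | And | And
Not | And | And
s | And | And
s | And & Not | And
s | Not & Not | And
s | p & Not | And
s | p & ( Or ) | And
s | p & ( And ) | And
s | p & ( Not ) | And
s | p & ( p ) | And
s | p & ( p ) | Not
s | p & ( p ) | true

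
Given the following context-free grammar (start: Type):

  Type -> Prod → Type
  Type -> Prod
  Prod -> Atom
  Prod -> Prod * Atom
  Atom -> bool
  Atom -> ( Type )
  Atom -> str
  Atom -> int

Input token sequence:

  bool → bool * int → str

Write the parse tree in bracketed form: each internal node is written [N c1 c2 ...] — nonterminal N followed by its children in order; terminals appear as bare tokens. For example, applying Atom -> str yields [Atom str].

Type
Prod → Type
Atom → Type
bool → Type
bool → Prod → Type
bool → Prod * Atom → Type
bool → Atom * Atom → Type
bool → bool * Atom → Type
bool → bool * int → Type
bool → bool * int → Prod
bool → bool * int → Atom
bool → bool * int → str

[Type [Prod [Atom bool]] → [Type [Prod [Prod [Atom bool]] * [Atom int]] → [Type [Prod [Atom str]]]]]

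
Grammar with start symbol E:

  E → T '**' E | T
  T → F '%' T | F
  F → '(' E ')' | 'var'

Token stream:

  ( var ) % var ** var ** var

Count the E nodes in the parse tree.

[E [T [F ( [E [T [F var]]] )] % [T [F var]]] ** [E [T [F var]] ** [E [T [F var]]]]]

4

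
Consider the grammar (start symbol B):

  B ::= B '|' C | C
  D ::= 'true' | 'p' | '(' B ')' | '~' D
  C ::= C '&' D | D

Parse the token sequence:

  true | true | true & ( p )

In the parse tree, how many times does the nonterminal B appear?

4

[B [B [B [C [D true]]] | [C [D true]]] | [C [C [D true]] & [D ( [B [C [D p]]] )]]]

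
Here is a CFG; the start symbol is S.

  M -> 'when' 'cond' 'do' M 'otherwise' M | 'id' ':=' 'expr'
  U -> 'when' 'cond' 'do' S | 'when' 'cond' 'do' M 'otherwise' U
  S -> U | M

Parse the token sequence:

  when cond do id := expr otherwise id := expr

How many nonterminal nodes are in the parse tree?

4

[S [M when cond do [M id := expr] otherwise [M id := expr]]]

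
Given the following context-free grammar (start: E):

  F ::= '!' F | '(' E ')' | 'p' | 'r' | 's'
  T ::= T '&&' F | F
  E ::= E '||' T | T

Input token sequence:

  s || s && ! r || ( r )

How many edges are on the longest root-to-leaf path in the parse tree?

[E [E [E [T [F s]]] || [T [T [F s]] && [F ! [F r]]]] || [T [F ( [E [T [F r]]] )]]]

6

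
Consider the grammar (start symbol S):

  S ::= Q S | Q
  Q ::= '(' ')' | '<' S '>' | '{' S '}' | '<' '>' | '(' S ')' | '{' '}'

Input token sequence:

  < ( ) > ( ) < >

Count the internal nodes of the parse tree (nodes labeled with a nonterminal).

8

[S [Q < [S [Q ( )]] >] [S [Q ( )] [S [Q < >]]]]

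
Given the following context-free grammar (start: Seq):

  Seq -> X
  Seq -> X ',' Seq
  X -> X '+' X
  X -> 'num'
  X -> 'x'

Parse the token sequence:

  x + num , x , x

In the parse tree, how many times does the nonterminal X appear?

5

[Seq [X [X x] + [X num]] , [Seq [X x] , [Seq [X x]]]]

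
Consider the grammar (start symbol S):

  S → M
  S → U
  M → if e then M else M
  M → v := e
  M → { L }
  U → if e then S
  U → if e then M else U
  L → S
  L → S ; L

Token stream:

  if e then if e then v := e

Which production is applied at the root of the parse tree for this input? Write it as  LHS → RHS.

S → U

[S [U if e then [S [U if e then [S [M v := e]]]]]]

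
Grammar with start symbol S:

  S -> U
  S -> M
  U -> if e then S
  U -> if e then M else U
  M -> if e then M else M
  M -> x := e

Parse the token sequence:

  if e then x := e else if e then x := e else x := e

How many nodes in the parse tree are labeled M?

5

[S [M if e then [M x := e] else [M if e then [M x := e] else [M x := e]]]]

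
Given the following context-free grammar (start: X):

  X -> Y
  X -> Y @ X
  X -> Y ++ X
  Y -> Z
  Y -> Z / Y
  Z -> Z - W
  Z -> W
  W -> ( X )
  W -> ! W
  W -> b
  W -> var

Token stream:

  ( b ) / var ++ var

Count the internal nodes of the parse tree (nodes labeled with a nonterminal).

15

[X [Y [Z [W ( [X [Y [Z [W b]]]] )]] / [Y [Z [W var]]]] ++ [X [Y [Z [W var]]]]]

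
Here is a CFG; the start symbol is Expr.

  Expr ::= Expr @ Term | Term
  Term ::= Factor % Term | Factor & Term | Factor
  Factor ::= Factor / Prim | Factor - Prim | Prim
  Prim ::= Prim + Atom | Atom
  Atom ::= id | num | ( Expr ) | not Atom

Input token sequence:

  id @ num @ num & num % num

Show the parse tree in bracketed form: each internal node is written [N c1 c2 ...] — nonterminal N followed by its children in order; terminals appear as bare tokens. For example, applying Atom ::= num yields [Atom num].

[Expr [Expr [Expr [Term [Factor [Prim [Atom id]]]]] @ [Term [Factor [Prim [Atom num]]]]] @ [Term [Factor [Prim [Atom num]]] & [Term [Factor [Prim [Atom num]]] % [Term [Factor [Prim [Atom num]]]]]]]

Expr
Expr @ Term
Expr @ Term @ Term
Term @ Term @ Term
Factor @ Term @ Term
Prim @ Term @ Term
Atom @ Term @ Term
id @ Term @ Term
id @ Factor @ Term
id @ Prim @ Term
id @ Atom @ Term
id @ num @ Term
id @ num @ Factor & Term
id @ num @ Prim & Term
id @ num @ Atom & Term
id @ num @ num & Term
id @ num @ num & Factor % Term
id @ num @ num & Prim % Term
id @ num @ num & Atom % Term
id @ num @ num & num % Term
id @ num @ num & num % Factor
id @ num @ num & num % Prim
id @ num @ num & num % Atom
id @ num @ num & num % num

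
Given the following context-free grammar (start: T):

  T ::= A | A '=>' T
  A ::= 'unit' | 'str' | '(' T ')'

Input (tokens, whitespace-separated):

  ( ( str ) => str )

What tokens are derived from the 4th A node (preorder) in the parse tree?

str

[T [A ( [T [A ( [T [A str]] )] => [T [A str]]] )]]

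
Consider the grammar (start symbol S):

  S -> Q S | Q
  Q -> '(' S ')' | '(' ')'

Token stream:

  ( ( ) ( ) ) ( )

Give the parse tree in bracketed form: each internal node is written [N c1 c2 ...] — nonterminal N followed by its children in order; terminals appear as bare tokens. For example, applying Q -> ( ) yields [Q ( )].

[S [Q ( [S [Q ( )] [S [Q ( )]]] )] [S [Q ( )]]]

S
Q S
( S ) S
( Q S ) S
( ( ) S ) S
( ( ) Q ) S
( ( ) ( ) ) S
( ( ) ( ) ) Q
( ( ) ( ) ) ( )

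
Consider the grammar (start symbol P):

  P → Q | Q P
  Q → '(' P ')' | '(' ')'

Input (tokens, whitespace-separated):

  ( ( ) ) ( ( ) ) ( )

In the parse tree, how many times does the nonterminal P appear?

5

[P [Q ( [P [Q ( )]] )] [P [Q ( [P [Q ( )]] )] [P [Q ( )]]]]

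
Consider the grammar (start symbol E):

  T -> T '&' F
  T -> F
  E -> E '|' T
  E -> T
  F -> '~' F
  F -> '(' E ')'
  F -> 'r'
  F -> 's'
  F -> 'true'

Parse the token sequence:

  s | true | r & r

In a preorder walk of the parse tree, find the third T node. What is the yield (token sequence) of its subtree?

[E [E [E [T [F s]]] | [T [F true]]] | [T [T [F r]] & [F r]]]

r & r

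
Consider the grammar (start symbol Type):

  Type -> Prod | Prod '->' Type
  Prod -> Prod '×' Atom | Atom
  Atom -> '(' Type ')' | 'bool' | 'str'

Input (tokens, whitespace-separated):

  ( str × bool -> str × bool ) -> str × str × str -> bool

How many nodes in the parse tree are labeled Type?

5

[Type [Prod [Atom ( [Type [Prod [Prod [Atom str]] × [Atom bool]] -> [Type [Prod [Prod [Atom str]] × [Atom bool]]]] )]] -> [Type [Prod [Prod [Prod [Atom str]] × [Atom str]] × [Atom str]] -> [Type [Prod [Atom bool]]]]]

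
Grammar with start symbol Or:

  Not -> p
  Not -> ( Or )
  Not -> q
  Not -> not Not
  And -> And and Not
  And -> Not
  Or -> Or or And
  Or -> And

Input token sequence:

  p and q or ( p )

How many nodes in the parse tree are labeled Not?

[Or [Or [And [And [Not p]] and [Not q]]] or [And [Not ( [Or [And [Not p]]] )]]]

4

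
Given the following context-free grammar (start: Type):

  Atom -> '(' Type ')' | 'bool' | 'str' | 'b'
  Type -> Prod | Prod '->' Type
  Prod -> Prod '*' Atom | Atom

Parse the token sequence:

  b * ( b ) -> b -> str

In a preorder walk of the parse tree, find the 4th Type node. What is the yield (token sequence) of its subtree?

[Type [Prod [Prod [Atom b]] * [Atom ( [Type [Prod [Atom b]]] )]] -> [Type [Prod [Atom b]] -> [Type [Prod [Atom str]]]]]

str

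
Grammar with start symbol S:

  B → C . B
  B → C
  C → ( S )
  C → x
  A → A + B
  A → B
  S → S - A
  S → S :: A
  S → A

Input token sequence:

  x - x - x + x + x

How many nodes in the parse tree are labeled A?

5

[S [S [S [A [B [C x]]]] - [A [B [C x]]]] - [A [A [A [B [C x]]] + [B [C x]]] + [B [C x]]]]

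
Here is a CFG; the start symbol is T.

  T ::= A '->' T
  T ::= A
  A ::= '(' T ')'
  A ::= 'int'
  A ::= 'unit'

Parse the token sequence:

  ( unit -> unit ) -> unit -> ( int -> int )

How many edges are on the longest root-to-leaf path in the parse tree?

7

[T [A ( [T [A unit] -> [T [A unit]]] )] -> [T [A unit] -> [T [A ( [T [A int] -> [T [A int]]] )]]]]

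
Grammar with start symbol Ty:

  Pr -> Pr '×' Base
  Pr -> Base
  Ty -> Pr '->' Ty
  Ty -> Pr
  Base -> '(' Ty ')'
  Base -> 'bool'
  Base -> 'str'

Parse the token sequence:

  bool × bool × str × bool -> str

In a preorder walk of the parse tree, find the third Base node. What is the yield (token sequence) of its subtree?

[Ty [Pr [Pr [Pr [Pr [Base bool]] × [Base bool]] × [Base str]] × [Base bool]] -> [Ty [Pr [Base str]]]]

str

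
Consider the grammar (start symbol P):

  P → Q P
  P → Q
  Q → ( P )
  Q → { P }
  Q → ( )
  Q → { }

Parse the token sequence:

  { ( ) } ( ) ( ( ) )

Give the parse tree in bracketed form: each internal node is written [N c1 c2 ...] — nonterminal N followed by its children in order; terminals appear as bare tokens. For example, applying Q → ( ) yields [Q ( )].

P
Q P
{ P } P
{ Q } P
{ ( ) } P
{ ( ) } Q P
{ ( ) } ( ) P
{ ( ) } ( ) Q
{ ( ) } ( ) ( P )
{ ( ) } ( ) ( Q )
{ ( ) } ( ) ( ( ) )

[P [Q { [P [Q ( )]] }] [P [Q ( )] [P [Q ( [P [Q ( )]] )]]]]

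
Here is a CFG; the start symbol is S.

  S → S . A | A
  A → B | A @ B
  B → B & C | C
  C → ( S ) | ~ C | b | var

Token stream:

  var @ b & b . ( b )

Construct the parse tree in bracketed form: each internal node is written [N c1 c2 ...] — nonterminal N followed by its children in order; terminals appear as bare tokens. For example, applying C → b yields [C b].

S
S . A
A . A
A @ B . A
B @ B . A
C @ B . A
var @ B . A
var @ B & C . A
var @ C & C . A
var @ b & C . A
var @ b & b . A
var @ b & b . B
var @ b & b . C
var @ b & b . ( S )
var @ b & b . ( A )
var @ b & b . ( B )
var @ b & b . ( C )
var @ b & b . ( b )

[S [S [A [A [B [C var]]] @ [B [B [C b]] & [C b]]]] . [A [B [C ( [S [A [B [C b]]]] )]]]]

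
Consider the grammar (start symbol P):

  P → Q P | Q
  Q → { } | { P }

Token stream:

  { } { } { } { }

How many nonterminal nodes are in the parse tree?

8

[P [Q { }] [P [Q { }] [P [Q { }] [P [Q { }]]]]]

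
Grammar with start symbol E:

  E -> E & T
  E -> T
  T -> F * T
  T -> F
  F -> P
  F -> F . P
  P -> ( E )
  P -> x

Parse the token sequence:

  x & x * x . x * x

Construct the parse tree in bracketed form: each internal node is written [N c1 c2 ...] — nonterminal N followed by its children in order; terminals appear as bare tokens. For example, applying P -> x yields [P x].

E
E & T
T & T
F & T
P & T
x & T
x & F * T
x & P * T
x & x * T
x & x * F * T
x & x * F . P * T
x & x * P . P * T
x & x * x . P * T
x & x * x . x * T
x & x * x . x * F
x & x * x . x * P
x & x * x . x * x

[E [E [T [F [P x]]]] & [T [F [P x]] * [T [F [F [P x]] . [P x]] * [T [F [P x]]]]]]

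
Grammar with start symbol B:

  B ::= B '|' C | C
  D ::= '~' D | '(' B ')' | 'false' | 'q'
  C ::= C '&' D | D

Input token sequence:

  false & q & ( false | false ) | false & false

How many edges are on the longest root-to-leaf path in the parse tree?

8

[B [B [C [C [C [D false]] & [D q]] & [D ( [B [B [C [D false]]] | [C [D false]]] )]]] | [C [C [D false]] & [D false]]]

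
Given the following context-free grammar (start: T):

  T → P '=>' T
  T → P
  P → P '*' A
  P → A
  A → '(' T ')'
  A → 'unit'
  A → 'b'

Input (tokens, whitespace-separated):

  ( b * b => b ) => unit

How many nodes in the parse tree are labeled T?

4

[T [P [A ( [T [P [P [A b]] * [A b]] => [T [P [A b]]]] )]] => [T [P [A unit]]]]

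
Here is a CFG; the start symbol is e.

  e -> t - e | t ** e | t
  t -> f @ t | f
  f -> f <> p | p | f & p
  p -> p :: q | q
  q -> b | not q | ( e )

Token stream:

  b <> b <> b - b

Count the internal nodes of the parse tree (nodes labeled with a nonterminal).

16

[e [t [f [f [f [p [q b]]] <> [p [q b]]] <> [p [q b]]]] - [e [t [f [p [q b]]]]]]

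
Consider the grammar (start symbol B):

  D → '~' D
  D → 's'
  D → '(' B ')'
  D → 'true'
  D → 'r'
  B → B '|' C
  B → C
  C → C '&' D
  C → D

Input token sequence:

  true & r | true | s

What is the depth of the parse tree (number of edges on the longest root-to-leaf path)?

[B [B [B [C [C [D true]] & [D r]]] | [C [D true]]] | [C [D s]]]

6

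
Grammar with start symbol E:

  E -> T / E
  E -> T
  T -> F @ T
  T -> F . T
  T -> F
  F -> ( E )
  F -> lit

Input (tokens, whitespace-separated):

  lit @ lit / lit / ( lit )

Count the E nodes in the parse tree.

4

[E [T [F lit] @ [T [F lit]]] / [E [T [F lit]] / [E [T [F ( [E [T [F lit]]] )]]]]]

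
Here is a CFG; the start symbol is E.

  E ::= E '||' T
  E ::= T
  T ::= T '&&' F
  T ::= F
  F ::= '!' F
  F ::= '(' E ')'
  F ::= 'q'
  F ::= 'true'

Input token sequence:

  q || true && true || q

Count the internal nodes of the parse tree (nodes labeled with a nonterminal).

11

[E [E [E [T [F q]]] || [T [T [F true]] && [F true]]] || [T [F q]]]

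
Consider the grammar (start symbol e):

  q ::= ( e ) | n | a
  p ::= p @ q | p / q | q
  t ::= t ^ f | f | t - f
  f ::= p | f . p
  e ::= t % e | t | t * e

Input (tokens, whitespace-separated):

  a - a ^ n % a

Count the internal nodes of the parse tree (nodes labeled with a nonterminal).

[e [t [t [t [f [p [q a]]]] - [f [p [q a]]]] ^ [f [p [q n]]]] % [e [t [f [p [q a]]]]]]

18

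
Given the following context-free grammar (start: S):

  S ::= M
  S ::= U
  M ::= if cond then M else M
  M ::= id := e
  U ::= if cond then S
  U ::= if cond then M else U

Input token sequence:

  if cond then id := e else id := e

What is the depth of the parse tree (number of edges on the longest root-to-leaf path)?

3

[S [M if cond then [M id := e] else [M id := e]]]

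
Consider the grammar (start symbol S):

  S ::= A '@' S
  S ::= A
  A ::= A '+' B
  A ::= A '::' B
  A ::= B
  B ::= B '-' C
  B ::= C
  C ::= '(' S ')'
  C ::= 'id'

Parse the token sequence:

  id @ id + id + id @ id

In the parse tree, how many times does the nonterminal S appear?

[S [A [B [C id]]] @ [S [A [A [A [B [C id]]] + [B [C id]]] + [B [C id]]] @ [S [A [B [C id]]]]]]

3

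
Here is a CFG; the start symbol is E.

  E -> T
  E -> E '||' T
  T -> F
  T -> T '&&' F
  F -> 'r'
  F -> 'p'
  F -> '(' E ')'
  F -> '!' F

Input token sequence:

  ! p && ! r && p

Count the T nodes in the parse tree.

3

[E [T [T [T [F ! [F p]]] && [F ! [F r]]] && [F p]]]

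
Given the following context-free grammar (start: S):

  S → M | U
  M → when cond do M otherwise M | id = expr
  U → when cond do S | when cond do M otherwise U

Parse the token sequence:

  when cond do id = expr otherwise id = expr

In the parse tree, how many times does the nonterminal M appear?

3

[S [M when cond do [M id = expr] otherwise [M id = expr]]]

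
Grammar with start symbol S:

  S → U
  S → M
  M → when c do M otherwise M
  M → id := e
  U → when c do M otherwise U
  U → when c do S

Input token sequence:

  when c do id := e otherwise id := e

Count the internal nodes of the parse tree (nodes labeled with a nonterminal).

4

[S [M when c do [M id := e] otherwise [M id := e]]]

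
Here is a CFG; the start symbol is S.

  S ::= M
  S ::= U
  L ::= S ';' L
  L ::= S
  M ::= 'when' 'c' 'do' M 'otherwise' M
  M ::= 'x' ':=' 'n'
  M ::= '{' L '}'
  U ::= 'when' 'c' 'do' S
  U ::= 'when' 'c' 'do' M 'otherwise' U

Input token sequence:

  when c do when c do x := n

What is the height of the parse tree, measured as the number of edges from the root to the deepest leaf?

6

[S [U when c do [S [U when c do [S [M x := n]]]]]]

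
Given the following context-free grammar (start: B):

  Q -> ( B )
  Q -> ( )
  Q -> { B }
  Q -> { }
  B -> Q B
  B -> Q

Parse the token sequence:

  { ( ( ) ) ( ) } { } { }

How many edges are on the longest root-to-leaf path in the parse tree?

[B [Q { [B [Q ( [B [Q ( )]] )] [B [Q ( )]]] }] [B [Q { }] [B [Q { }]]]]

6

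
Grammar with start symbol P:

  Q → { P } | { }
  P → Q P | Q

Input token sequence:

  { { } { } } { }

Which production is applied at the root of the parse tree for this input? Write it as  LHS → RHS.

P → Q P

[P [Q { [P [Q { }] [P [Q { }]]] }] [P [Q { }]]]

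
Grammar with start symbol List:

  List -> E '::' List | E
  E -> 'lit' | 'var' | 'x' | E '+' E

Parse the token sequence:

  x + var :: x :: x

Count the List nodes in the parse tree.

3

[List [E [E x] + [E var]] :: [List [E x] :: [List [E x]]]]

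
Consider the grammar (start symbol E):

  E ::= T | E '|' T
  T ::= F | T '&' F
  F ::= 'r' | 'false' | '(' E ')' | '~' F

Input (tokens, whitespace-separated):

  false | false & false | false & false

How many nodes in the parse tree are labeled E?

3

[E [E [E [T [F false]]] | [T [T [F false]] & [F false]]] | [T [T [F false]] & [F false]]]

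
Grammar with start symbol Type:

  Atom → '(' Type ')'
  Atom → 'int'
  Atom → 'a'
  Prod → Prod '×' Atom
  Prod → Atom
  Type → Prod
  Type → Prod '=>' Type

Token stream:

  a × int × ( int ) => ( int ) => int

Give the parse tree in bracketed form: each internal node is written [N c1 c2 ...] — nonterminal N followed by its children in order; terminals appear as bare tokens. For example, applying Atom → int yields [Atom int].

Type
Prod => Type
Prod × Atom => Type
Prod × Atom × Atom => Type
Atom × Atom × Atom => Type
a × Atom × Atom => Type
a × int × Atom => Type
a × int × ( Type ) => Type
a × int × ( Prod ) => Type
a × int × ( Atom ) => Type
a × int × ( int ) => Type
a × int × ( int ) => Prod => Type
a × int × ( int ) => Atom => Type
a × int × ( int ) => ( Type ) => Type
a × int × ( int ) => ( Prod ) => Type
a × int × ( int ) => ( Atom ) => Type
a × int × ( int ) => ( int ) => Type
a × int × ( int ) => ( int ) => Prod
a × int × ( int ) => ( int ) => Atom
a × int × ( int ) => ( int ) => int

[Type [Prod [Prod [Prod [Atom a]] × [Atom int]] × [Atom ( [Type [Prod [Atom int]]] )]] => [Type [Prod [Atom ( [Type [Prod [Atom int]]] )]] => [Type [Prod [Atom int]]]]]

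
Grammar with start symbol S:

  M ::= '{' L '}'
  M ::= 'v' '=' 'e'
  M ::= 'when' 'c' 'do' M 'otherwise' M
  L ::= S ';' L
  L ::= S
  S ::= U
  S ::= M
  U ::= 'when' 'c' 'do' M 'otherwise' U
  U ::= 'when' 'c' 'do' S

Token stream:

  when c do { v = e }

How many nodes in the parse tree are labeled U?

[S [U when c do [S [M { [L [S [M v = e]]] }]]]]

1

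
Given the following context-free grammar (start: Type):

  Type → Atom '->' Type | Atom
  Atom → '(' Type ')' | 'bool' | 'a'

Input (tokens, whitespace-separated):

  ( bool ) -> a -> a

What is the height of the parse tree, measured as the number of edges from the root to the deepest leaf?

4

[Type [Atom ( [Type [Atom bool]] )] -> [Type [Atom a] -> [Type [Atom a]]]]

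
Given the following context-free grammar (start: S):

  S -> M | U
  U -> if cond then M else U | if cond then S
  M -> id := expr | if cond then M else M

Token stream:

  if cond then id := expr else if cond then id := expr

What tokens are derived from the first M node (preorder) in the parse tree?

[S [U if cond then [M id := expr] else [U if cond then [S [M id := expr]]]]]

id := expr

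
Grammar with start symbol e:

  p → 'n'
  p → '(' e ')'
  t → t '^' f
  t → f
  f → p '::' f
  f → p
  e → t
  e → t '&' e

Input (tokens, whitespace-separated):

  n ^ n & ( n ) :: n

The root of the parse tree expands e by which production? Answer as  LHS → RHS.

[e [t [t [f [p n]]] ^ [f [p n]]] & [e [t [f [p ( [e [t [f [p n]]]] )] :: [f [p n]]]]]]

e → t '&' e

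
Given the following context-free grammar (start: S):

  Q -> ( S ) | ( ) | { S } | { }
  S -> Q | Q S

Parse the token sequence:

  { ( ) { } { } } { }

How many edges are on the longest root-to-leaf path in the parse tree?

[S [Q { [S [Q ( )] [S [Q { }] [S [Q { }]]]] }] [S [Q { }]]]

6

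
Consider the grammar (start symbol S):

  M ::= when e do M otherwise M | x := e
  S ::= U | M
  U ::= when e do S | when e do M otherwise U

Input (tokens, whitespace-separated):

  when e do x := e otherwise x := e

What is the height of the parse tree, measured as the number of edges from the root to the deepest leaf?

[S [M when e do [M x := e] otherwise [M x := e]]]

3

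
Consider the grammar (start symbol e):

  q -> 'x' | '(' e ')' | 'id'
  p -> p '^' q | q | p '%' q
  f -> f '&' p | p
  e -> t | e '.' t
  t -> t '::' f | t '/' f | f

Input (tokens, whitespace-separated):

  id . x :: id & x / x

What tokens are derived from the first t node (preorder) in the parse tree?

[e [e [t [f [p [q id]]]]] . [t [t [t [f [p [q x]]]] :: [f [f [p [q id]]] & [p [q x]]]] / [f [p [q x]]]]]

id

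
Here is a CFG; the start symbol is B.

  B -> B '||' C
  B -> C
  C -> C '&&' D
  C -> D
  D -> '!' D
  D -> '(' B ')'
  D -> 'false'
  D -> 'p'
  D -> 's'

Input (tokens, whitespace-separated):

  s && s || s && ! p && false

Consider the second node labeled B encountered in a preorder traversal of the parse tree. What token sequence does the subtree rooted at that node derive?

s && s

[B [B [C [C [D s]] && [D s]]] || [C [C [C [D s]] && [D ! [D p]]] && [D false]]]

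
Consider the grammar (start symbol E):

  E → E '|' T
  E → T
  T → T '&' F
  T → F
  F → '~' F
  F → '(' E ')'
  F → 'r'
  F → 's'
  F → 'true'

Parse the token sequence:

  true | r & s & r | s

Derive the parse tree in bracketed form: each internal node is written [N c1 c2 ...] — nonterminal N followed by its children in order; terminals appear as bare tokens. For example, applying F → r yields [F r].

[E [E [E [T [F true]]] | [T [T [T [F r]] & [F s]] & [F r]]] | [T [F s]]]

E
E | T
E | T | T
T | T | T
F | T | T
true | T | T
true | T & F | T
true | T & F & F | T
true | F & F & F | T
true | r & F & F | T
true | r & s & F | T
true | r & s & r | T
true | r & s & r | F
true | r & s & r | s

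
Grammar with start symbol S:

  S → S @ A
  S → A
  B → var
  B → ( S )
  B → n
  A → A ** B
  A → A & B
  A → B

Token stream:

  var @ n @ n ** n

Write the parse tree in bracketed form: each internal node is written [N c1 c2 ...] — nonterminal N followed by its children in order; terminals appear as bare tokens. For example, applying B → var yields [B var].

[S [S [S [A [B var]]] @ [A [B n]]] @ [A [A [B n]] ** [B n]]]

S
S @ A
S @ A @ A
A @ A @ A
B @ A @ A
var @ A @ A
var @ B @ A
var @ n @ A
var @ n @ A ** B
var @ n @ B ** B
var @ n @ n ** B
var @ n @ n ** n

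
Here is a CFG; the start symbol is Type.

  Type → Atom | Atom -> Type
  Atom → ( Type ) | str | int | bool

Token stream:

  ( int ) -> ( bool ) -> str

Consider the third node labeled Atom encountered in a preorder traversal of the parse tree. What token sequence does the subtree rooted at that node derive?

( bool )

[Type [Atom ( [Type [Atom int]] )] -> [Type [Atom ( [Type [Atom bool]] )] -> [Type [Atom str]]]]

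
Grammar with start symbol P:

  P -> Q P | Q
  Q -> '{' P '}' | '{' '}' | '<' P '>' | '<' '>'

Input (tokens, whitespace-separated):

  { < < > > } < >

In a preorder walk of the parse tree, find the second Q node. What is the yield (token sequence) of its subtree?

< < > >

[P [Q { [P [Q < [P [Q < >]] >]] }] [P [Q < >]]]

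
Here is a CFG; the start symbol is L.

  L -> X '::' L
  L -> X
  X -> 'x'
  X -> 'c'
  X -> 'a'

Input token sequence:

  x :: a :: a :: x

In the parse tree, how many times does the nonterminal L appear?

[L [X x] :: [L [X a] :: [L [X a] :: [L [X x]]]]]

4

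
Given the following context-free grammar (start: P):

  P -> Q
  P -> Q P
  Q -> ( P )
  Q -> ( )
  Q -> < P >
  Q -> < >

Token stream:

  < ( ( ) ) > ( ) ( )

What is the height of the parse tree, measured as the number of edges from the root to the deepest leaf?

6

[P [Q < [P [Q ( [P [Q ( )]] )]] >] [P [Q ( )] [P [Q ( )]]]]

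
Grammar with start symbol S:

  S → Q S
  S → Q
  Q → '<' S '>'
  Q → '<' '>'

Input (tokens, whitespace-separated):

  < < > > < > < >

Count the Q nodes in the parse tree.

4

[S [Q < [S [Q < >]] >] [S [Q < >] [S [Q < >]]]]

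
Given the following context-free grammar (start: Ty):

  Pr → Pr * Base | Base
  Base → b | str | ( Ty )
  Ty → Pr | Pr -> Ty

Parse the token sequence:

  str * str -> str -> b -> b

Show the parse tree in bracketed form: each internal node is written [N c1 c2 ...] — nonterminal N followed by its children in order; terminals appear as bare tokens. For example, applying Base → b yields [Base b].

[Ty [Pr [Pr [Base str]] * [Base str]] -> [Ty [Pr [Base str]] -> [Ty [Pr [Base b]] -> [Ty [Pr [Base b]]]]]]

Ty
Pr -> Ty
Pr * Base -> Ty
Base * Base -> Ty
str * Base -> Ty
str * str -> Ty
str * str -> Pr -> Ty
str * str -> Base -> Ty
str * str -> str -> Ty
str * str -> str -> Pr -> Ty
str * str -> str -> Base -> Ty
str * str -> str -> b -> Ty
str * str -> str -> b -> Pr
str * str -> str -> b -> Base
str * str -> str -> b -> b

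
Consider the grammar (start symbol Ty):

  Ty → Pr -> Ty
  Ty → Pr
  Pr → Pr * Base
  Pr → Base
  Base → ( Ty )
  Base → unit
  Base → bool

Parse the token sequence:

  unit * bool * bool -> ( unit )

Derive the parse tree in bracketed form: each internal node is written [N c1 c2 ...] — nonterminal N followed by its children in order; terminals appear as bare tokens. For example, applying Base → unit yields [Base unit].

[Ty [Pr [Pr [Pr [Base unit]] * [Base bool]] * [Base bool]] -> [Ty [Pr [Base ( [Ty [Pr [Base unit]]] )]]]]

Ty
Pr -> Ty
Pr * Base -> Ty
Pr * Base * Base -> Ty
Base * Base * Base -> Ty
unit * Base * Base -> Ty
unit * bool * Base -> Ty
unit * bool * bool -> Ty
unit * bool * bool -> Pr
unit * bool * bool -> Base
unit * bool * bool -> ( Ty )
unit * bool * bool -> ( Pr )
unit * bool * bool -> ( Base )
unit * bool * bool -> ( unit )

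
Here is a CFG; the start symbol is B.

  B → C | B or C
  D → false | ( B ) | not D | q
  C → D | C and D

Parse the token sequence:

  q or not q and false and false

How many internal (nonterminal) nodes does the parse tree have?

[B [B [C [D q]]] or [C [C [C [D not [D q]]] and [D false]] and [D false]]]

11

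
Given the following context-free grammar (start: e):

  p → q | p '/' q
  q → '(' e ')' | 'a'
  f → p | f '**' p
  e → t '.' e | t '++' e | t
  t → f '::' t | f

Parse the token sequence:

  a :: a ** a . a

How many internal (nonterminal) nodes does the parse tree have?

17

[e [t [f [p [q a]]] :: [t [f [f [p [q a]]] ** [p [q a]]]]] . [e [t [f [p [q a]]]]]]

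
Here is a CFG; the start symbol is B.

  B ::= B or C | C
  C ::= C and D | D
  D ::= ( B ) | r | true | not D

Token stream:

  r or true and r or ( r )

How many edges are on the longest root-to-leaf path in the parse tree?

[B [B [B [C [D r]]] or [C [C [D true]] and [D r]]] or [C [D ( [B [C [D r]]] )]]]

6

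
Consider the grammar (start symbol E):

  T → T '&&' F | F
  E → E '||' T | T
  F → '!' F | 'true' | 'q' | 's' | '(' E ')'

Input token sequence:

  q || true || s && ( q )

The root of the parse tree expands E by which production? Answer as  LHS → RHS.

E → E '||' T

[E [E [E [T [F q]]] || [T [F true]]] || [T [T [F s]] && [F ( [E [T [F q]]] )]]]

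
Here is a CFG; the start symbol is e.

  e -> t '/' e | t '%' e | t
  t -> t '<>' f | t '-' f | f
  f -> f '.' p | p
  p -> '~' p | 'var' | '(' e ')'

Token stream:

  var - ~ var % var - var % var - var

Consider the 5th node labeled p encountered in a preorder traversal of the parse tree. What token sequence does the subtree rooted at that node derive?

var

[e [t [t [f [p var]]] - [f [p ~ [p var]]]] % [e [t [t [f [p var]]] - [f [p var]]] % [e [t [t [f [p var]]] - [f [p var]]]]]]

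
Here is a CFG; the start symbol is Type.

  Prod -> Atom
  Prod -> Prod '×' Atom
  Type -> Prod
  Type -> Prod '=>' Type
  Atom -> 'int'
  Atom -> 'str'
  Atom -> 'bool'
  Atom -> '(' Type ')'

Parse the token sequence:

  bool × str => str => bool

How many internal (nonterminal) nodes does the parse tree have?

11

[Type [Prod [Prod [Atom bool]] × [Atom str]] => [Type [Prod [Atom str]] => [Type [Prod [Atom bool]]]]]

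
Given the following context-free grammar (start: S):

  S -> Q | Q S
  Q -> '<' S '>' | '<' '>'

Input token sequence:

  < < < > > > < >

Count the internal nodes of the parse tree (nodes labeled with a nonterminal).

[S [Q < [S [Q < [S [Q < >]] >]] >] [S [Q < >]]]

8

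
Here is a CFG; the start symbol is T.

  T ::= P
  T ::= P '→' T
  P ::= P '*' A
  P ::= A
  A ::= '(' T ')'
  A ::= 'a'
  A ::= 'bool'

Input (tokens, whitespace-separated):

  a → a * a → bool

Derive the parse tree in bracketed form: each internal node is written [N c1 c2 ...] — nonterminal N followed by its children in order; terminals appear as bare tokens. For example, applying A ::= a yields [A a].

[T [P [A a]] → [T [P [P [A a]] * [A a]] → [T [P [A bool]]]]]

T
P → T
A → T
a → T
a → P → T
a → P * A → T
a → A * A → T
a → a * A → T
a → a * a → T
a → a * a → P
a → a * a → A
a → a * a → bool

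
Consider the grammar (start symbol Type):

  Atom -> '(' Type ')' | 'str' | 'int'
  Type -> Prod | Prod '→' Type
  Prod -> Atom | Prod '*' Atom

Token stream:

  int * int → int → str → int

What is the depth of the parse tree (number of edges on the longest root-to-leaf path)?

6

[Type [Prod [Prod [Atom int]] * [Atom int]] → [Type [Prod [Atom int]] → [Type [Prod [Atom str]] → [Type [Prod [Atom int]]]]]]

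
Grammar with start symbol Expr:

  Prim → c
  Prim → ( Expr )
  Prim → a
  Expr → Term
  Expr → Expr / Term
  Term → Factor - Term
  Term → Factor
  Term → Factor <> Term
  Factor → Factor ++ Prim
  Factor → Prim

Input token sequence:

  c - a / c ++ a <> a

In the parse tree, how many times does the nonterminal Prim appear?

[Expr [Expr [Term [Factor [Prim c]] - [Term [Factor [Prim a]]]]] / [Term [Factor [Factor [Prim c]] ++ [Prim a]] <> [Term [Factor [Prim a]]]]]

5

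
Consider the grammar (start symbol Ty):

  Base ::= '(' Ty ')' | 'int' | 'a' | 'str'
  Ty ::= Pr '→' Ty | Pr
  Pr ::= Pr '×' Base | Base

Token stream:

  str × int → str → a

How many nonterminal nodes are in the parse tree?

[Ty [Pr [Pr [Base str]] × [Base int]] → [Ty [Pr [Base str]] → [Ty [Pr [Base a]]]]]

11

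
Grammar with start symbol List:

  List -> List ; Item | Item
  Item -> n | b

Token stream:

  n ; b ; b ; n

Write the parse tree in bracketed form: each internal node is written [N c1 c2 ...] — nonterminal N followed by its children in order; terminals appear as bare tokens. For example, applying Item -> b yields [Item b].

List
List ; Item
List ; Item ; Item
List ; Item ; Item ; Item
Item ; Item ; Item ; Item
n ; Item ; Item ; Item
n ; b ; Item ; Item
n ; b ; b ; Item
n ; b ; b ; n

[List [List [List [List [Item n]] ; [Item b]] ; [Item b]] ; [Item n]]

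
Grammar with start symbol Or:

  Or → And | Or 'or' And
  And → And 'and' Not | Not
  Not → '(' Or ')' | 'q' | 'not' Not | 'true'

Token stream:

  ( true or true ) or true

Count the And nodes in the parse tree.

[Or [Or [And [Not ( [Or [Or [And [Not true]]] or [And [Not true]]] )]]] or [And [Not true]]]

4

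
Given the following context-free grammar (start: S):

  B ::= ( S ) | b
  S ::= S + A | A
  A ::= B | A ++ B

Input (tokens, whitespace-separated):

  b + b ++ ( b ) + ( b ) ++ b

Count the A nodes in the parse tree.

7

[S [S [S [A [B b]]] + [A [A [B b]] ++ [B ( [S [A [B b]]] )]]] + [A [A [B ( [S [A [B b]]] )]] ++ [B b]]]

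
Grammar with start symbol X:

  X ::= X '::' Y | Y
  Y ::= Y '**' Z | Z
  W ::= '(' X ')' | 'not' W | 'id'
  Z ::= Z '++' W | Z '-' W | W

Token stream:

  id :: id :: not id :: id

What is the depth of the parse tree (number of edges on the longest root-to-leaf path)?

7

[X [X [X [X [Y [Z [W id]]]] :: [Y [Z [W id]]]] :: [Y [Z [W not [W id]]]]] :: [Y [Z [W id]]]]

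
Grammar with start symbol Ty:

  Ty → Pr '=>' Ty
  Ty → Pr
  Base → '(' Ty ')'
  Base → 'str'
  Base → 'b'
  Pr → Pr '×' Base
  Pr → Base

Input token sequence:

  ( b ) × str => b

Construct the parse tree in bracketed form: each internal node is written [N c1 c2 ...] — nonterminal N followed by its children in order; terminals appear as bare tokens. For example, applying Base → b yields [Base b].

Ty
Pr => Ty
Pr × Base => Ty
Base × Base => Ty
( Ty ) × Base => Ty
( Pr ) × Base => Ty
( Base ) × Base => Ty
( b ) × Base => Ty
( b ) × str => Ty
( b ) × str => Pr
( b ) × str => Base
( b ) × str => b

[Ty [Pr [Pr [Base ( [Ty [Pr [Base b]]] )]] × [Base str]] => [Ty [Pr [Base b]]]]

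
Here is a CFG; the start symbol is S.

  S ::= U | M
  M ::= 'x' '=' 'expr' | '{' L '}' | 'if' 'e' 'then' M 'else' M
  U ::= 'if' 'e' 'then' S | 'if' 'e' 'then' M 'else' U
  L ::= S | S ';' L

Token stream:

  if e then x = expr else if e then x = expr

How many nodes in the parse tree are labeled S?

[S [U if e then [M x = expr] else [U if e then [S [M x = expr]]]]]

2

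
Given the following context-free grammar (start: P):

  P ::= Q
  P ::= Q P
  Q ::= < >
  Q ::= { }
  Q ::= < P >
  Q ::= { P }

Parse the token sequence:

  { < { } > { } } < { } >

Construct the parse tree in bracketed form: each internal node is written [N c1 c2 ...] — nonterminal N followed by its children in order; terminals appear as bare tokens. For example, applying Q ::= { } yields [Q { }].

[P [Q { [P [Q < [P [Q { }]] >] [P [Q { }]]] }] [P [Q < [P [Q { }]] >]]]

P
Q P
{ P } P
{ Q P } P
{ < P > P } P
{ < Q > P } P
{ < { } > P } P
{ < { } > Q } P
{ < { } > { } } P
{ < { } > { } } Q
{ < { } > { } } < P >
{ < { } > { } } < Q >
{ < { } > { } } < { } >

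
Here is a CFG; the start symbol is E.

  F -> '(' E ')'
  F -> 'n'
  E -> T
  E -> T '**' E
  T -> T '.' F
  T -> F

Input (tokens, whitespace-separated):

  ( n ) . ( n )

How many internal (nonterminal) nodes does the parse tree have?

[E [T [T [F ( [E [T [F n]]] )]] . [F ( [E [T [F n]]] )]]]

11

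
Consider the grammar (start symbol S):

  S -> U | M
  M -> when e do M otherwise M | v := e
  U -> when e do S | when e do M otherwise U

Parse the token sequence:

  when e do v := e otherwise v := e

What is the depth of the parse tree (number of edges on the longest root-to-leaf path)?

[S [M when e do [M v := e] otherwise [M v := e]]]

3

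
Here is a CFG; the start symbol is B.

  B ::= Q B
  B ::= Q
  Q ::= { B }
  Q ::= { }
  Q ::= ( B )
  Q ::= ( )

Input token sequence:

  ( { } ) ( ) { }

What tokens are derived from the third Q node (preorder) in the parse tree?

( )

[B [Q ( [B [Q { }]] )] [B [Q ( )] [B [Q { }]]]]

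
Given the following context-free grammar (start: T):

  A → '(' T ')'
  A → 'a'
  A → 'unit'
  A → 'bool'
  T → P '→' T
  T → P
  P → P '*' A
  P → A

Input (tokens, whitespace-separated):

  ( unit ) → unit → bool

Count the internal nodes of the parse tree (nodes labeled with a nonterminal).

[T [P [A ( [T [P [A unit]]] )]] → [T [P [A unit]] → [T [P [A bool]]]]]

12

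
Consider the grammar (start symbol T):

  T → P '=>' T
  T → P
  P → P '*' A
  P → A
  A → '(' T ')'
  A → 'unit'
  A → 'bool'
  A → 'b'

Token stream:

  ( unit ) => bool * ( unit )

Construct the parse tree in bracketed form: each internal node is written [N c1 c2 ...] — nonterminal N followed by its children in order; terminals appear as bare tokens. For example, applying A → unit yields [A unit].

[T [P [A ( [T [P [A unit]]] )]] => [T [P [P [A bool]] * [A ( [T [P [A unit]]] )]]]]

T
P => T
A => T
( T ) => T
( P ) => T
( A ) => T
( unit ) => T
( unit ) => P
( unit ) => P * A
( unit ) => A * A
( unit ) => bool * A
( unit ) => bool * ( T )
( unit ) => bool * ( P )
( unit ) => bool * ( A )
( unit ) => bool * ( unit )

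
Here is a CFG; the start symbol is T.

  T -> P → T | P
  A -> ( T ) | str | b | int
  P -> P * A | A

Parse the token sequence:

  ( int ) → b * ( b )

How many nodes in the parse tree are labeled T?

[T [P [A ( [T [P [A int]]] )]] → [T [P [P [A b]] * [A ( [T [P [A b]]] )]]]]

4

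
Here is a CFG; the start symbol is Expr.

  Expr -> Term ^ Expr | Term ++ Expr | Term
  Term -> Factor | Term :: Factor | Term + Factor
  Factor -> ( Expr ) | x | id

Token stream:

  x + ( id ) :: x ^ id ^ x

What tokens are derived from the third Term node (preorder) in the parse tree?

x

[Expr [Term [Term [Term [Factor x]] + [Factor ( [Expr [Term [Factor id]]] )]] :: [Factor x]] ^ [Expr [Term [Factor id]] ^ [Expr [Term [Factor x]]]]]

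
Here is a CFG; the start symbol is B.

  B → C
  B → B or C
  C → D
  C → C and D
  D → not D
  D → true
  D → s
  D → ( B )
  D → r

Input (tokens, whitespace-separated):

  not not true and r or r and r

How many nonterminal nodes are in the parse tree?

[B [B [C [C [D not [D not [D true]]]] and [D r]]] or [C [C [D r]] and [D r]]]

12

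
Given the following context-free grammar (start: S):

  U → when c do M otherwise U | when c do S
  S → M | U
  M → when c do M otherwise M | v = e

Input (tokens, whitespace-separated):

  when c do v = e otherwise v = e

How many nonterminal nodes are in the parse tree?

[S [M when c do [M v = e] otherwise [M v = e]]]

4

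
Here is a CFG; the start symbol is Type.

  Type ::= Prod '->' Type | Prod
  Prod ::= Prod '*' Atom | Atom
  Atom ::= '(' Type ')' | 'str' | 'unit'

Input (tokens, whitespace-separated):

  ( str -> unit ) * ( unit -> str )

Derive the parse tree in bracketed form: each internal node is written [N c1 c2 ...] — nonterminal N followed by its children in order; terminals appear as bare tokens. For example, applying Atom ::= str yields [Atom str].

[Type [Prod [Prod [Atom ( [Type [Prod [Atom str]] -> [Type [Prod [Atom unit]]]] )]] * [Atom ( [Type [Prod [Atom unit]] -> [Type [Prod [Atom str]]]] )]]]

Type
Prod
Prod * Atom
Atom * Atom
( Type ) * Atom
( Prod -> Type ) * Atom
( Atom -> Type ) * Atom
( str -> Type ) * Atom
( str -> Prod ) * Atom
( str -> Atom ) * Atom
( str -> unit ) * Atom
( str -> unit ) * ( Type )
( str -> unit ) * ( Prod -> Type )
( str -> unit ) * ( Atom -> Type )
( str -> unit ) * ( unit -> Type )
( str -> unit ) * ( unit -> Prod )
( str -> unit ) * ( unit -> Atom )
( str -> unit ) * ( unit -> str )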